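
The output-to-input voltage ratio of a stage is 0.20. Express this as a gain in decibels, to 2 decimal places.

-13.98 dB

For a voltage ratio, dB = 20·log₁₀(V₂/V₁).
20·log₁₀(0.20) = -13.98 dB.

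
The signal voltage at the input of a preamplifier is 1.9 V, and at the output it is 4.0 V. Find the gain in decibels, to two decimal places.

Voltage ratio → dB uses the 20·log₁₀ form:
20·log₁₀(4.0/1.9) = 20·log₁₀(2.105) = 6.47 dB.

6.47 dB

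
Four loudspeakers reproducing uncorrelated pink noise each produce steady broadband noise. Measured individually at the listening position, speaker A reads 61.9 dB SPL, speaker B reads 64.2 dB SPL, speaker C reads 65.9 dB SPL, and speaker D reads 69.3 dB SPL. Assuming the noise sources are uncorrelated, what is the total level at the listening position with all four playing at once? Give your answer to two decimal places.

72.20 dB SPL

Add the sources as powers (linear), then convert back to dB:
L_total = 10·log₁₀(10^(61.9/10) + 10^(64.2/10) + 10^(65.9/10) + 10^(69.3/10)) = 10·log₁₀(16580000) = 72.20 dB SPL.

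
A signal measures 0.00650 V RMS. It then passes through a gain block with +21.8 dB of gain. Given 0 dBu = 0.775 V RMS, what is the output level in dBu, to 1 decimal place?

Input level: 20·log₁₀(0.00650/0.775) = -41.53 dBu.
Output: -41.53 + 21.8 = -19.7 dBu.

-19.7 dBu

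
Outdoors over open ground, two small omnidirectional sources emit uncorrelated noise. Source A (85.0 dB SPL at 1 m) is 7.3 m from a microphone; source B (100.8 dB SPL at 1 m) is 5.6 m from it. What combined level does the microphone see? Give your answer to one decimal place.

85.9 dB SPL

At the listener: L_A = 85.0 − 20·log₁₀(7.3) = 67.73 dB; L_B = 100.8 − 20·log₁₀(5.6) = 85.84 dB.
Combined: 10·log₁₀(10^(67.73/10)+10^(85.84/10)) = 85.9 dB SPL.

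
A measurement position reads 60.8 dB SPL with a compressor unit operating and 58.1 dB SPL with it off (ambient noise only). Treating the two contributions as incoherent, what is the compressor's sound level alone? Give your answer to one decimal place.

57.5 dB SPL

Remove the background by subtracting linear intensities:
L_src = 10·log₁₀(10^(60.8/10) − 10^(58.1/10)) = 10·log₁₀(556600) = 57.5 dB SPL.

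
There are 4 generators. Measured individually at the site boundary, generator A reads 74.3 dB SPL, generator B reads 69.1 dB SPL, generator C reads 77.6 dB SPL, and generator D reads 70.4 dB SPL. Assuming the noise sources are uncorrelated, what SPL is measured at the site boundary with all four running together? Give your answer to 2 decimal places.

Uncorrelated sources add in intensity (power), not in dB.
L_total = 10·log₁₀(10^(74.3/10) + 10^(69.1/10) + 10^(77.6/10) + 10^(70.4/10)) = 10·log₁₀(103600000) = 80.15 dB SPL.

80.15 dB SPL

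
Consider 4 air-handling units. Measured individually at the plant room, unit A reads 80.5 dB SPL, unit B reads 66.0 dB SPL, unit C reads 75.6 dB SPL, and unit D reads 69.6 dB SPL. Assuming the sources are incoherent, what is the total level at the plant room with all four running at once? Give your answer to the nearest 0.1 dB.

Add the sources as powers (linear), then convert back to dB:
L_total = 10·log₁₀(10^(80.5/10) + 10^(66.0/10) + 10^(75.6/10) + 10^(69.6/10)) = 10·log₁₀(161600000) = 82.1 dB SPL.

82.1 dB SPL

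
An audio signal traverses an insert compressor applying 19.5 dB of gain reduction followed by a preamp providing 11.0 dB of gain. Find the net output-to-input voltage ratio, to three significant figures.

0.376

Net gain = (−19.5) + 11.0 = -8.5 dB.
Voltage ratio = 10^(-8.5/20) = 0.376.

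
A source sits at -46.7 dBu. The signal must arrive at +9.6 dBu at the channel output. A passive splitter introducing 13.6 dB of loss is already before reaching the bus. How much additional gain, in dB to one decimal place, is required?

The required make-up gain is the shortfall in the dB sum.
G = +9.6 − (-46.7) + 13.6 = 69.9 dB.

69.9 dB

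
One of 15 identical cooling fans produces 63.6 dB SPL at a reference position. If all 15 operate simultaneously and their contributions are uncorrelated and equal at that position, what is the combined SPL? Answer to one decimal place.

15 equal incoherent sources raise the level by 10·log₁₀(15) = 11.76 dB.
L_total = 63.6 + 11.76 = 75.4 dB SPL.

75.4 dB SPL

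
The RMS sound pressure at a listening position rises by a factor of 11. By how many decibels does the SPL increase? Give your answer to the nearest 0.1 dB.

SPL change from a pressure ratio uses the 20·log₁₀ form:
20·log₁₀(11) = 20.8 dB.

20.8 dB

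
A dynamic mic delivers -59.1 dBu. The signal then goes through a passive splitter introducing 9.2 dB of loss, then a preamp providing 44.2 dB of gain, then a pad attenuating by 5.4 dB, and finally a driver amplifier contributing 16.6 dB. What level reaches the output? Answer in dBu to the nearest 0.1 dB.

Gain stages sum in dB:
-59.1 − 9.2 + 44.2 − 5.4 + 16.6 = -12.9 dBu.

-12.9 dBu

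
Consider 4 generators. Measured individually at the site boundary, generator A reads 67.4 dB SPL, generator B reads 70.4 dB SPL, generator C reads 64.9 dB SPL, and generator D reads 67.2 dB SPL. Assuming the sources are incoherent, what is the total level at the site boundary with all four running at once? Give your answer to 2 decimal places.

73.94 dB SPL

Uncorrelated sources add in intensity (power), not in dB.
L_total = 10·log₁₀(10^(67.4/10) + 10^(70.4/10) + 10^(64.9/10) + 10^(67.2/10)) = 10·log₁₀(24800000) = 73.94 dB SPL.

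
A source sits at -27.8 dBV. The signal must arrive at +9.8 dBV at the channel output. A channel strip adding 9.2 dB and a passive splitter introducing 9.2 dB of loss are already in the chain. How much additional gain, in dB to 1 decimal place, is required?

The required make-up gain is the shortfall in the dB sum.
G = +9.8 − (-27.8) − 9.2 + 9.2 = 37.6 dB.

37.6 dB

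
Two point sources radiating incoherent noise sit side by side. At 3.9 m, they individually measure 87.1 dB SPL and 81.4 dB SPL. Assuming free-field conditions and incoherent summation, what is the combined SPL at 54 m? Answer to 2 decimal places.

Combined at 3.9 m: 10·log₁₀(10^(87.1/10)+10^(81.4/10)) = 88.135 dB SPL.
Then apply −20·log₁₀(54/3.9) = -22.827 dB → 65.31 dB SPL.

65.31 dB SPL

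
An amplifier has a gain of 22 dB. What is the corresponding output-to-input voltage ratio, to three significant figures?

12.6

Voltage ratio = 10^(dB/20).
10^(22/20) = 10^(1.100) = 12.6.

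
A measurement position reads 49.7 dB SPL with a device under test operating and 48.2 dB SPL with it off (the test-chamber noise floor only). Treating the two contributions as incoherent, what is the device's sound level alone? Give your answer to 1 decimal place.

44.4 dB SPL

Remove the background by subtracting linear intensities:
L_src = 10·log₁₀(10^(49.7/10) − 10^(48.2/10)) = 10·log₁₀(27260) = 44.4 dB SPL.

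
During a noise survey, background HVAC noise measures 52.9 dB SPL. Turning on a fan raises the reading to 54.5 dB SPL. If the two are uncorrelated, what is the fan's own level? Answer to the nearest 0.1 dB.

Subtract intensities: L_src = 10·log₁₀(10^(L_total/10) − 10^(L_bg/10)).
L_src = 10·log₁₀(10^(54.5/10) − 10^(52.9/10)) = 10·log₁₀(86850) = 49.4 dB SPL.

49.4 dB SPL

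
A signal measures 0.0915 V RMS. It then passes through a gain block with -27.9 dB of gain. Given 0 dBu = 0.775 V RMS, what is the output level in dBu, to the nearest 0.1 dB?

-46.5 dBu

Input level: 20·log₁₀(0.0915/0.775) = -18.56 dBu.
Output: -18.56 − 27.9 = -46.5 dBu.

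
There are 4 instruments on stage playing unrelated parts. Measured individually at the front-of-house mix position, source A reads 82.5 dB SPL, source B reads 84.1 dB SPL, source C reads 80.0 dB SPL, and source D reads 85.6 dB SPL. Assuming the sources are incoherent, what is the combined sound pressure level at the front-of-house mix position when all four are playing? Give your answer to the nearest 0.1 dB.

Uncorrelated sources add in intensity (power), not in dB.
L_total = 10·log₁₀(10^(82.5/10) + 10^(84.1/10) + 10^(80.0/10) + 10^(85.6/10)) = 10·log₁₀(897900000) = 89.5 dB SPL.

89.5 dB SPL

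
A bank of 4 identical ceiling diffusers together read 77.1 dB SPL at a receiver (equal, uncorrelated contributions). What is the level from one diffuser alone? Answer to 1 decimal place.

71.1 dB SPL

4 equal incoherent sources add 10·log₁₀(4) = 6.02 dB over one source.
L_one = 77.1 − 6.02 = 71.1 dB SPL.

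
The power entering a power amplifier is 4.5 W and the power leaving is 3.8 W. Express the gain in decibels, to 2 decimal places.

-0.73 dB

For a power ratio, dB = 10·log₁₀(P₂/P₁).
10·log₁₀(3.8/4.5) = 10·log₁₀(0.8444) = -0.73 dB.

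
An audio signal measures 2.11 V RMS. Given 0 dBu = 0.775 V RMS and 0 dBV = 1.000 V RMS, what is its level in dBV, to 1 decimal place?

+6.5 dBV

dBV = 20·log₁₀(V / 1.000 V).
20·log₁₀(2.11/1.000) = +6.5 dBV.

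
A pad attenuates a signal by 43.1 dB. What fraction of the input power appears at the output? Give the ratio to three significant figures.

0.0000490

Power ratio = 10^(dB/10).
10^(-43.1/10) = 10^(-4.310) = 0.0000490.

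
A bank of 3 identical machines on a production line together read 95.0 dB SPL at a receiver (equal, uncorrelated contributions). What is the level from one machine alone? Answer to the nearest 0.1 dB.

90.2 dB SPL

3 equal incoherent sources add 10·log₁₀(3) = 4.77 dB over one source.
L_one = 95.0 − 4.77 = 90.2 dB SPL.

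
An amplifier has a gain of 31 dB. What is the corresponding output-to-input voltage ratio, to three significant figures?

35.5

Voltage ratio = 10^(dB/20).
10^(31/20) = 10^(1.550) = 35.5.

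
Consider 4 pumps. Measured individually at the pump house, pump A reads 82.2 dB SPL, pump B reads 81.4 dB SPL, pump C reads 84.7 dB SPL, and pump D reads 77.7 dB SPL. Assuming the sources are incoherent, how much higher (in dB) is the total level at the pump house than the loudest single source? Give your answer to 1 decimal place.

3.5 dB

Incoherent sources sum as intensities:
L_total = 10·log₁₀(10^(82.2/10) + 10^(81.4/10) + 10^(84.7/10) + 10^(77.7/10)) = 88.18 dB SPL.
Excess over the loudest (84.7 dB): 88.18 − 84.7 = 3.5 dB.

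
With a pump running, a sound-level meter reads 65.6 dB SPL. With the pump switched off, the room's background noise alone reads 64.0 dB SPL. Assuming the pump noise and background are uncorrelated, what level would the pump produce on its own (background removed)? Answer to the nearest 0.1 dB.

60.5 dB SPL

Remove the background by subtracting linear intensities:
L_src = 10·log₁₀(10^(65.6/10) − 10^(64.0/10)) = 10·log₁₀(1119000) = 60.5 dB SPL.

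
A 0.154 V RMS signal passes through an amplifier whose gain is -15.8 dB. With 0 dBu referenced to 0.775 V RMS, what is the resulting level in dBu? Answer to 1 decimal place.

Input level: 20·log₁₀(0.154/0.775) = -14.04 dBu.
Output: -14.04 − 15.8 = -29.8 dBu.

-29.8 dBu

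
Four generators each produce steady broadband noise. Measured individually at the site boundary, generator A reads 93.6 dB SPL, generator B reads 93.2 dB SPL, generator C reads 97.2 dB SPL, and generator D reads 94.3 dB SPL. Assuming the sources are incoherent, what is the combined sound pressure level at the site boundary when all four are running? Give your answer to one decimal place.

100.9 dB SPL

Uncorrelated sources add in intensity (power), not in dB.
L_total = 10·log₁₀(10^(93.6/10) + 10^(93.2/10) + 10^(97.2/10) + 10^(94.3/10)) = 10·log₁₀(12320000000) = 100.9 dB SPL.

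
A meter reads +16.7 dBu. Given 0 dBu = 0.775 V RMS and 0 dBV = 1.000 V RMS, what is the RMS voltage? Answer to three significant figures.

V = 0.775 V × 10^(+16.7/20).
= 0.775 × 6.839 = 5.30 V.

5.30 V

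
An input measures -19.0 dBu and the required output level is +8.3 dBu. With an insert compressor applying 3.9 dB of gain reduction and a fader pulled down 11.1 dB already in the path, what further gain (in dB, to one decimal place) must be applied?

The required make-up gain is the shortfall in the dB sum.
G = +8.3 − (-19.0) + 3.9 + 11.1 = 42.3 dB.

42.3 dB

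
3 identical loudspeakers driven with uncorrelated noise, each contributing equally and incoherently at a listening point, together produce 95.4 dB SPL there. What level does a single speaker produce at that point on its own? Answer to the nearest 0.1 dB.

90.6 dB SPL

3 equal incoherent sources add 10·log₁₀(3) = 4.77 dB over one source.
L_one = 95.4 − 4.77 = 90.6 dB SPL.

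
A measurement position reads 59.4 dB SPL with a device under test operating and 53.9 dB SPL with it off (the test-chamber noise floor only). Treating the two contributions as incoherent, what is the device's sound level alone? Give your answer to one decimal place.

Remove the background by subtracting linear intensities:
L_src = 10·log₁₀(10^(59.4/10) − 10^(53.9/10)) = 10·log₁₀(625500) = 58.0 dB SPL.

58.0 dB SPL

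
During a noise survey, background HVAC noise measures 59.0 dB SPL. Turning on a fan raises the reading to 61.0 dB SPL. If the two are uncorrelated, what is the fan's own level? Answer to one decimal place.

Subtract intensities: L_src = 10·log₁₀(10^(L_total/10) − 10^(L_bg/10)).
L_src = 10·log₁₀(10^(61.0/10) − 10^(59.0/10)) = 10·log₁₀(464600) = 56.7 dB SPL.

56.7 dB SPL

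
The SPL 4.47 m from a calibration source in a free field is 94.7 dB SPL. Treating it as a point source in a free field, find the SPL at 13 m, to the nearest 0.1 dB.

Inverse-square spreading gives ΔL = −20·log₁₀(d₂/d₁).
ΔL = −20·log₁₀(13/4.47) = -9.27 dB, so L₂ = 94.7 + (-9.27) = 85.4 dB SPL.

85.4 dB SPL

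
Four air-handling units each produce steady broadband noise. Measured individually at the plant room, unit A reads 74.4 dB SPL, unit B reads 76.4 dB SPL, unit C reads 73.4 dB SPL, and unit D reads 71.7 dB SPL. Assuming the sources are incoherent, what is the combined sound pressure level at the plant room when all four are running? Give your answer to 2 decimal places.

Uncorrelated sources add in intensity (power), not in dB.
L_total = 10·log₁₀(10^(74.4/10) + 10^(76.4/10) + 10^(73.4/10) + 10^(71.7/10)) = 10·log₁₀(107900000) = 80.33 dB SPL.

80.33 dB SPL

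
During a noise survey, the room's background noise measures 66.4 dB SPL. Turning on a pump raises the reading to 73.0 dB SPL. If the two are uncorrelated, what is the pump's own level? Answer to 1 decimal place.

71.9 dB SPL

Background correction is a power subtraction:
L_src = 10·log₁₀(10^(73.0/10) − 10^(66.4/10)) = 10·log₁₀(15590000) = 71.9 dB SPL.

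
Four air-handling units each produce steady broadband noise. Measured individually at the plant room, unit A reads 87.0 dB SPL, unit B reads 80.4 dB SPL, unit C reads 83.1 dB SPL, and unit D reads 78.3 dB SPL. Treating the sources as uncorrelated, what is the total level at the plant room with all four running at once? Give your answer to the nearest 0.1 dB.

Add the sources as powers (linear), then convert back to dB:
L_total = 10·log₁₀(10^(87.0/10) + 10^(80.4/10) + 10^(83.1/10) + 10^(78.3/10)) = 10·log₁₀(882600000) = 89.5 dB SPL.

89.5 dB SPL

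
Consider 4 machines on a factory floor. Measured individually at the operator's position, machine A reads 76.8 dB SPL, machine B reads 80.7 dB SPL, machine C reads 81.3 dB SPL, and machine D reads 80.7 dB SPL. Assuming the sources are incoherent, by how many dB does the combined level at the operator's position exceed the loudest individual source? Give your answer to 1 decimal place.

4.9 dB

Add the sources as powers (linear), then convert back to dB:
L_total = 10·log₁₀(10^(76.8/10) + 10^(80.7/10) + 10^(81.3/10) + 10^(80.7/10)) = 86.21 dB SPL.
Excess over the loudest (81.3 dB): 86.21 − 81.3 = 4.9 dB.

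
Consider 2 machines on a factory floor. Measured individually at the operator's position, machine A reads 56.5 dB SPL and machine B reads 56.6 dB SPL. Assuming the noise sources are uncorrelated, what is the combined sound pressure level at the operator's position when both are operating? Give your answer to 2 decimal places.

Uncorrelated sources add in intensity (power), not in dB.
L_total = 10·log₁₀(10^(56.5/10) + 10^(56.6/10)) = 10·log₁₀(903800) = 59.56 dB SPL.

59.56 dB SPL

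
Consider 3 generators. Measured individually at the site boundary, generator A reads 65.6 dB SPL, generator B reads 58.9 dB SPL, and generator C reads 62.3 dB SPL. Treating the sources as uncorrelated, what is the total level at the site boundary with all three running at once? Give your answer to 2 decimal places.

Incoherent sources sum as intensities:
L_total = 10·log₁₀(10^(65.6/10) + 10^(58.9/10) + 10^(62.3/10)) = 10·log₁₀(6105000) = 67.86 dB SPL.

67.86 dB SPL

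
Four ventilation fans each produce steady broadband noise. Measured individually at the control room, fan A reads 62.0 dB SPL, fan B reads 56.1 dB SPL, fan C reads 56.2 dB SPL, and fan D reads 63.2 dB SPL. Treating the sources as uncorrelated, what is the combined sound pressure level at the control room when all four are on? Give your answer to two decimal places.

66.53 dB SPL

Incoherent sources sum as intensities:
L_total = 10·log₁₀(10^(62.0/10) + 10^(56.1/10) + 10^(56.2/10) + 10^(63.2/10)) = 10·log₁₀(4498000) = 66.53 dB SPL.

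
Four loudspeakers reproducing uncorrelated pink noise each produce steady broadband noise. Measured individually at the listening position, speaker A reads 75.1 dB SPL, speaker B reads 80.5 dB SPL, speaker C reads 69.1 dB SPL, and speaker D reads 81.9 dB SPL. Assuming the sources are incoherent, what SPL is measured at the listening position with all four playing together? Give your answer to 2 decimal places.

84.88 dB SPL

Uncorrelated sources add in intensity (power), not in dB.
L_total = 10·log₁₀(10^(75.1/10) + 10^(80.5/10) + 10^(69.1/10) + 10^(81.9/10)) = 10·log₁₀(307600000) = 84.88 dB SPL.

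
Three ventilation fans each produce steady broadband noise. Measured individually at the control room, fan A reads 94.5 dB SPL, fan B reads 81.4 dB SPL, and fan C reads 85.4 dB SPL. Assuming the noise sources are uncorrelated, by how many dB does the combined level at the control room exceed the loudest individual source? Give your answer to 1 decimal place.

0.7 dB

Uncorrelated sources add in intensity (power), not in dB.
L_total = 10·log₁₀(10^(94.5/10) + 10^(81.4/10) + 10^(85.4/10)) = 95.19 dB SPL.
Excess over the loudest (94.5 dB): 95.19 − 94.5 = 0.7 dB.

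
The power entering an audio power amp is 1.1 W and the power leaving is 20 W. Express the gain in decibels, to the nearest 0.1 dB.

Power ratio → dB uses the 10·log₁₀ form:
10·log₁₀(20/1.1) = 10·log₁₀(18.18) = 12.6 dB.

12.6 dB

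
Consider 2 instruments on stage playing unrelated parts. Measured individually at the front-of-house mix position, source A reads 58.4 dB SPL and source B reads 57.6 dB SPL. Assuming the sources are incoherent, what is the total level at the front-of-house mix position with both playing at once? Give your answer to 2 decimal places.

61.03 dB SPL

Incoherent sources sum as intensities:
L_total = 10·log₁₀(10^(58.4/10) + 10^(57.6/10)) = 10·log₁₀(1267000) = 61.03 dB SPL.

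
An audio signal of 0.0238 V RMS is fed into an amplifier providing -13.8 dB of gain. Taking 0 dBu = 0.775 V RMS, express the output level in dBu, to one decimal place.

-44.1 dBu

Input level: 20·log₁₀(0.0238/0.775) = -30.25 dBu.
Output: -30.25 − 13.8 = -44.1 dBu.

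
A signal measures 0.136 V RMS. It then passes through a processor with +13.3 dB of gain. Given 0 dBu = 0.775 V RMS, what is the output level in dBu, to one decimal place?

-1.8 dBu

Input level: 20·log₁₀(0.136/0.775) = -15.12 dBu.
Output: -15.12 + 13.3 = -1.8 dBu.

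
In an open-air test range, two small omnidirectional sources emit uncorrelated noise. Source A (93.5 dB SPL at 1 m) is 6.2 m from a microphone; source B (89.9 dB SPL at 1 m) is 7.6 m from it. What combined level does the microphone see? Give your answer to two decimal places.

At the listener: L_A = 93.5 − 20·log₁₀(6.2) = 77.652 dB; L_B = 89.9 − 20·log₁₀(7.6) = 72.284 dB.
Combined: 10·log₁₀(10^(77.652/10)+10^(72.284/10)) = 78.76 dB SPL.

78.76 dB SPL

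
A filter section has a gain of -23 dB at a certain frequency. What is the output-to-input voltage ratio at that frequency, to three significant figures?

0.0708

Voltage ratio = 10^(dB/20).
10^(-23/20) = 10^(-1.150) = 0.0708.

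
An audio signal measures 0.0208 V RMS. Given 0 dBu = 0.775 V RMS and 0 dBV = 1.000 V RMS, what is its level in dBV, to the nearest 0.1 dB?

-33.6 dBV

dBV = 20·log₁₀(V / 1.000 V).
20·log₁₀(0.0208/1.000) = -33.6 dBV.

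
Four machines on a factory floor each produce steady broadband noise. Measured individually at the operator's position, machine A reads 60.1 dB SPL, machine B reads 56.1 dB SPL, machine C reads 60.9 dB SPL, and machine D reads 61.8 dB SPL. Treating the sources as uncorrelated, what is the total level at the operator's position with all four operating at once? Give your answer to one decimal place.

Uncorrelated sources add in intensity (power), not in dB.
L_total = 10·log₁₀(10^(60.1/10) + 10^(56.1/10) + 10^(60.9/10) + 10^(61.8/10)) = 10·log₁₀(4175000) = 66.2 dB SPL.

66.2 dB SPL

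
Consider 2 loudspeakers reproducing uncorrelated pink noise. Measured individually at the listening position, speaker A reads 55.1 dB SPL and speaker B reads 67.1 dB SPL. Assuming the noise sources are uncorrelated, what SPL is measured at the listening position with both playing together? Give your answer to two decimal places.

67.37 dB SPL

Add the sources as powers (linear), then convert back to dB:
L_total = 10·log₁₀(10^(55.1/10) + 10^(67.1/10)) = 10·log₁₀(5452000) = 67.37 dB SPL.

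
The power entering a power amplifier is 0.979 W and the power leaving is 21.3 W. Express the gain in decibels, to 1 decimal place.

13.4 dB

For a power ratio, dB = 10·log₁₀(P₂/P₁).
10·log₁₀(21.3/0.979) = 10·log₁₀(21.76) = 13.4 dB.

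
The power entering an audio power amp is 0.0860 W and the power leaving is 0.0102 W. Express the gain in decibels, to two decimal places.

-9.26 dB

For a power ratio, dB = 10·log₁₀(P₂/P₁).
10·log₁₀(0.0102/0.0860) = 10·log₁₀(0.1186) = -9.26 dB.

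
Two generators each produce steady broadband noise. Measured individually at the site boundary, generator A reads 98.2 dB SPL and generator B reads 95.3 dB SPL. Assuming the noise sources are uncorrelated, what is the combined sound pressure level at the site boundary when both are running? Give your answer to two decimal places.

Uncorrelated sources add in intensity (power), not in dB.
L_total = 10·log₁₀(10^(98.2/10) + 10^(95.3/10)) = 10·log₁₀(9995000000) = 100.00 dB SPL.

100.00 dB SPL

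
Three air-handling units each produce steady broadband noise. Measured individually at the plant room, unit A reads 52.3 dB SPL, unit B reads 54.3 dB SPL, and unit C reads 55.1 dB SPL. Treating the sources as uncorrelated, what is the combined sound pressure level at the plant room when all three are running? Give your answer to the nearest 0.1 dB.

58.8 dB SPL

Incoherent sources sum as intensities:
L_total = 10·log₁₀(10^(52.3/10) + 10^(54.3/10) + 10^(55.1/10)) = 10·log₁₀(762600) = 58.8 dB SPL.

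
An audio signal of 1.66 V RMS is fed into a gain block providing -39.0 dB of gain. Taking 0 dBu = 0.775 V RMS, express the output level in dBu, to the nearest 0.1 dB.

-32.4 dBu

Input level: 20·log₁₀(1.66/0.775) = 6.62 dBu.
Output: 6.62 − 39.0 = -32.4 dBu.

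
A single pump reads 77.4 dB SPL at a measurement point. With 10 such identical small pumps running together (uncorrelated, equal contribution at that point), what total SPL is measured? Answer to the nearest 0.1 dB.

87.4 dB SPL

10 equal incoherent sources raise the level by 10·log₁₀(10) = 10.00 dB.
L_total = 77.4 + 10.00 = 87.4 dB SPL.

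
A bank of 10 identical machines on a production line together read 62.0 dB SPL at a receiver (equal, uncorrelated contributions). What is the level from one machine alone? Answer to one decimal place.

10 equal incoherent sources add 10·log₁₀(10) = 10.00 dB over one source.
L_one = 62.0 − 10.00 = 52.0 dB SPL.

52.0 dB SPL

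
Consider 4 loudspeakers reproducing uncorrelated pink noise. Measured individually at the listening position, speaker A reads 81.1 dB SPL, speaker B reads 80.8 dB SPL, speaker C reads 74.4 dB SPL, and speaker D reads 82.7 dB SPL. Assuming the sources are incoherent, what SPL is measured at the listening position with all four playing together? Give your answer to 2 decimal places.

Incoherent sources sum as intensities:
L_total = 10·log₁₀(10^(81.1/10) + 10^(80.8/10) + 10^(74.4/10) + 10^(82.7/10)) = 10·log₁₀(462800000) = 86.65 dB SPL.

86.65 dB SPL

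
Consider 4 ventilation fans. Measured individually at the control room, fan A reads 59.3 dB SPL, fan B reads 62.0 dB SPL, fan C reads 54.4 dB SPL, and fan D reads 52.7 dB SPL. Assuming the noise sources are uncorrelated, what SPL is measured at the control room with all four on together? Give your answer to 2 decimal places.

64.62 dB SPL

Uncorrelated sources add in intensity (power), not in dB.
L_total = 10·log₁₀(10^(59.3/10) + 10^(62.0/10) + 10^(54.4/10) + 10^(52.7/10)) = 10·log₁₀(2898000) = 64.62 dB SPL.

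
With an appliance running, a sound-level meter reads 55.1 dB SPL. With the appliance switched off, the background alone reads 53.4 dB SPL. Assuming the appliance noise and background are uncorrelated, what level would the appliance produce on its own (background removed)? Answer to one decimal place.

50.2 dB SPL

Subtract intensities: L_src = 10·log₁₀(10^(L_total/10) − 10^(L_bg/10)).
L_src = 10·log₁₀(10^(55.1/10) − 10^(53.4/10)) = 10·log₁₀(104800) = 50.2 dB SPL.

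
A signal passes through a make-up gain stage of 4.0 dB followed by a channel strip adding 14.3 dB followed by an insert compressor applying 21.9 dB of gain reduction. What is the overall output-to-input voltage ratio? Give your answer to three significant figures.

0.661

Net gain = 4.0 + 14.3 + (−21.9) = -3.6 dB.
Voltage ratio = 10^(-3.6/20) = 0.661.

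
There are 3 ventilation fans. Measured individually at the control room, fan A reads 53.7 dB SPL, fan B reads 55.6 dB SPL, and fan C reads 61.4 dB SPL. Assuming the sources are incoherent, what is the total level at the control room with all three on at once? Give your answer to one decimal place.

Incoherent sources sum as intensities:
L_total = 10·log₁₀(10^(53.7/10) + 10^(55.6/10) + 10^(61.4/10)) = 10·log₁₀(1978000) = 63.0 dB SPL.

63.0 dB SPL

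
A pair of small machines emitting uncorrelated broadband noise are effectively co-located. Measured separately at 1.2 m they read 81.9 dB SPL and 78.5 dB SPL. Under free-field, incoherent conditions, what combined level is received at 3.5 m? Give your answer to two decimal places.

74.24 dB SPL

Combined at 1.2 m: 10·log₁₀(10^(81.9/10)+10^(78.5/10)) = 83.535 dB SPL.
Then apply −20·log₁₀(3.5/1.2) = -9.298 dB → 74.24 dB SPL.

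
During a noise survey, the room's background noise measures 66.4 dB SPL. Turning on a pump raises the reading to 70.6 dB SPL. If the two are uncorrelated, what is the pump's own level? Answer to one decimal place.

Remove the background by subtracting linear intensities:
L_src = 10·log₁₀(10^(70.6/10) − 10^(66.4/10)) = 10·log₁₀(7116000) = 68.5 dB SPL.

68.5 dB SPL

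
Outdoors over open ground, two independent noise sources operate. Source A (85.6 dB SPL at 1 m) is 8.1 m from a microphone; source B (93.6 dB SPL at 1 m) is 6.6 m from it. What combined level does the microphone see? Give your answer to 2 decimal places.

77.64 dB SPL

At the listener: L_A = 85.6 − 20·log₁₀(8.1) = 67.430 dB; L_B = 93.6 − 20·log₁₀(6.6) = 77.209 dB.
Combined: 10·log₁₀(10^(67.430/10)+10^(77.209/10)) = 77.64 dB SPL.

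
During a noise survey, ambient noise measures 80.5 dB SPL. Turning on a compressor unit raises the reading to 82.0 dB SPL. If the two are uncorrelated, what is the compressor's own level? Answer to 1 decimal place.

76.7 dB SPL

Remove the background by subtracting linear intensities:
L_src = 10·log₁₀(10^(82.0/10) − 10^(80.5/10)) = 10·log₁₀(46290000) = 76.7 dB SPL.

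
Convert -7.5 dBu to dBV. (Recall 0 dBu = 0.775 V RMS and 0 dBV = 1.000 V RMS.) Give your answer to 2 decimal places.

-9.71 dBV

The offset between the scales is 20·log₁₀(0.775/1.000) = −2.214 dB.
So dBV = -7.5 − 2.214 = -9.71 dBV.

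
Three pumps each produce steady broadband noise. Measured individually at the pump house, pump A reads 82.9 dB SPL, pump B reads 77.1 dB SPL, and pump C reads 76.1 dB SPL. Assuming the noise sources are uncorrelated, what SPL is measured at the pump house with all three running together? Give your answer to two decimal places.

84.58 dB SPL

Add the sources as powers (linear), then convert back to dB:
L_total = 10·log₁₀(10^(82.9/10) + 10^(77.1/10) + 10^(76.1/10)) = 10·log₁₀(287000000) = 84.58 dB SPL.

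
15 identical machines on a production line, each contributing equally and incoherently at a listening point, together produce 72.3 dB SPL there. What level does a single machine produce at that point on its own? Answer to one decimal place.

60.5 dB SPL

15 equal incoherent sources add 10·log₁₀(15) = 11.76 dB over one source.
L_one = 72.3 − 11.76 = 60.5 dB SPL.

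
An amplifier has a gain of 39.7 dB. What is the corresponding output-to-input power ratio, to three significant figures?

Power ratio = 10^(dB/10).
10^(39.7/10) = 10^(3.970) = 9330.

9330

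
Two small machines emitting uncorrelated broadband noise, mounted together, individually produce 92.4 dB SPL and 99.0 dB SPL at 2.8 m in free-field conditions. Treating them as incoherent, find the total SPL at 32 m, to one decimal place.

78.7 dB SPL

Combined at 2.8 m: 10·log₁₀(10^(92.4/10)+10^(99.0/10)) = 99.86 dB SPL.
Then apply −20·log₁₀(32/2.8) = -21.16 dB → 78.7 dB SPL.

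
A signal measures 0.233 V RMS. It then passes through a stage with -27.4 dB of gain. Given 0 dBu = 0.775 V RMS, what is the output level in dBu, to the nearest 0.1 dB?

Input level: 20·log₁₀(0.233/0.775) = -10.44 dBu.
Output: -10.44 − 27.4 = -37.8 dBu.

-37.8 dBu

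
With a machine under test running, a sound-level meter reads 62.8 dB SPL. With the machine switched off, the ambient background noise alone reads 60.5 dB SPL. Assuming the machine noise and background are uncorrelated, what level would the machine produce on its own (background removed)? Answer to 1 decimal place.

Background correction is a power subtraction:
L_src = 10·log₁₀(10^(62.8/10) − 10^(60.5/10)) = 10·log₁₀(783400) = 58.9 dB SPL.

58.9 dB SPL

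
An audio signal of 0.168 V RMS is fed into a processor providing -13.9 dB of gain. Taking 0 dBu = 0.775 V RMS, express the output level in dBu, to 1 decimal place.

Input level: 20·log₁₀(0.168/0.775) = -13.28 dBu.
Output: -13.28 − 13.9 = -27.2 dBu.

-27.2 dBu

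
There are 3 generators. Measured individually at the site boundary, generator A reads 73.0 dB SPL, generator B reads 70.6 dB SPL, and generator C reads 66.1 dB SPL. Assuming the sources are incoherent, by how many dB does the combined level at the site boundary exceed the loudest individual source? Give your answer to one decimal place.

Incoherent sources sum as intensities:
L_total = 10·log₁₀(10^(73.0/10) + 10^(70.6/10) + 10^(66.1/10)) = 75.50 dB SPL.
Excess over the loudest (73.0 dB): 75.50 − 73.0 = 2.5 dB.

2.5 dB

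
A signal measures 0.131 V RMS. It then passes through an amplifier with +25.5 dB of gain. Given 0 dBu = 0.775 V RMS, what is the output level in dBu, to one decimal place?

Input level: 20·log₁₀(0.131/0.775) = -15.44 dBu.
Output: -15.44 + 25.5 = +10.1 dBu.

+10.1 dBu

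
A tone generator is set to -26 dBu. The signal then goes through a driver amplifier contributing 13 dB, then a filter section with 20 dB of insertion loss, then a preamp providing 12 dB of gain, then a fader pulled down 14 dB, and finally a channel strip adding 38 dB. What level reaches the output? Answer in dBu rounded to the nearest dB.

+3 dBu

Cascaded gains and losses add directly in dB.
-26 + 13 − 20 + 12 − 14 + 38 = +3 dBu.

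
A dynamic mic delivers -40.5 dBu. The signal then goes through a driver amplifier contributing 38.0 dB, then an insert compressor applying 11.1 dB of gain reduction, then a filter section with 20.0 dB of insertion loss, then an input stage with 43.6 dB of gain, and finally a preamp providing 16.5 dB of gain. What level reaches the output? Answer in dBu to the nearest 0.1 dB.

+26.5 dBu

Gain stages sum in dB:
-40.5 + 38.0 − 11.1 − 20.0 + 43.6 + 16.5 = +26.5 dBu.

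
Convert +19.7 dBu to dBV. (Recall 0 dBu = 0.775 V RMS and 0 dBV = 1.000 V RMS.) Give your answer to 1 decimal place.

The offset between the scales is 20·log₁₀(0.775/1.000) = −2.214 dB.
So dBV = +19.7 − 2.214 = +17.5 dBV.

+17.5 dBV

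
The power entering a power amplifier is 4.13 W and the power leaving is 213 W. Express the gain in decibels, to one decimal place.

17.1 dB

For a power ratio, dB = 10·log₁₀(P₂/P₁).
10·log₁₀(213/4.13) = 10·log₁₀(51.57) = 17.1 dB.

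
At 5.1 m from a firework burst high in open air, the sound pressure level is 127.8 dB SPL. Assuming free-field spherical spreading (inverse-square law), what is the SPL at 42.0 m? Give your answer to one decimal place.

109.5 dB SPL

For a point source in a free field, ΔL = −20·log₁₀(d₂/d₁).
ΔL = −20·log₁₀(42.0/5.1) = -18.31 dB, so L₂ = 127.8 + (-18.31) = 109.5 dB SPL.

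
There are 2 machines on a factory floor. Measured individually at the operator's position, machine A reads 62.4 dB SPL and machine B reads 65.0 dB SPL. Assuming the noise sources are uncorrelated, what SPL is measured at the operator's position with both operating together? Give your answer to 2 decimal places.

66.90 dB SPL

Incoherent sources sum as intensities:
L_total = 10·log₁₀(10^(62.4/10) + 10^(65.0/10)) = 10·log₁₀(4900000) = 66.90 dB SPL.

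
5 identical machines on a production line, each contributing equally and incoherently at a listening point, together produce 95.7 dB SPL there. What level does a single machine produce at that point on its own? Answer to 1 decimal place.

5 equal incoherent sources add 10·log₁₀(5) = 6.99 dB over one source.
L_one = 95.7 − 6.99 = 88.7 dB SPL.

88.7 dB SPL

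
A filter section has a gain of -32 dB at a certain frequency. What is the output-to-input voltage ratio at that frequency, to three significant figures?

0.0251

Voltage ratio = 10^(dB/20).
10^(-32/20) = 10^(-1.600) = 0.0251.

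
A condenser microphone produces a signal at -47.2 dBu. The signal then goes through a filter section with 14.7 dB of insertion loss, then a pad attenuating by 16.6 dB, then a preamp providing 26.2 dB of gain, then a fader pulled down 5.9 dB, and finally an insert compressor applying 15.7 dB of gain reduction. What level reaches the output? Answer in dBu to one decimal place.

Cascaded gains and losses add directly in dB.
-47.2 − 14.7 − 16.6 + 26.2 − 5.9 − 15.7 = -73.9 dBu.

-73.9 dBu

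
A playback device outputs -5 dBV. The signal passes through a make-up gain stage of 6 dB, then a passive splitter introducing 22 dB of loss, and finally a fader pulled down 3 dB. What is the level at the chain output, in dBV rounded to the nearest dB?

Gain stages sum in dB:
-5 + 6 − 22 − 3 = -24 dBV.

-24 dBV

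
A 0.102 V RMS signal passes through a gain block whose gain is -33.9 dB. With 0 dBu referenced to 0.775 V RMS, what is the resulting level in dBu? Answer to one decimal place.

-51.5 dBu

Input level: 20·log₁₀(0.102/0.775) = -17.61 dBu.
Output: -17.61 − 33.9 = -51.5 dBu.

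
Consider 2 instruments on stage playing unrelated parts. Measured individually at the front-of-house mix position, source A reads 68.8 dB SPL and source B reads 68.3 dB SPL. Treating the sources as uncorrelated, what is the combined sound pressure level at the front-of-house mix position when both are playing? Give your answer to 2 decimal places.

Uncorrelated sources add in intensity (power), not in dB.
L_total = 10·log₁₀(10^(68.8/10) + 10^(68.3/10)) = 10·log₁₀(14350000) = 71.57 dB SPL.

71.57 dB SPL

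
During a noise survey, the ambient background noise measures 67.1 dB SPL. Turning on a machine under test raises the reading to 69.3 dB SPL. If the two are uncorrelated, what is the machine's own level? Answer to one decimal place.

65.3 dB SPL

Subtract intensities: L_src = 10·log₁₀(10^(L_total/10) − 10^(L_bg/10)).
L_src = 10·log₁₀(10^(69.3/10) − 10^(67.1/10)) = 10·log₁₀(3383000) = 65.3 dB SPL.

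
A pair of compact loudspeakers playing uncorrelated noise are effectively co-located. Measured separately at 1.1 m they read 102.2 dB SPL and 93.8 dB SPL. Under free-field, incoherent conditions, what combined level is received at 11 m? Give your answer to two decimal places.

82.79 dB SPL

Combined at 1.1 m: 10·log₁₀(10^(102.2/10)+10^(93.8/10)) = 102.786 dB SPL.
Then apply −20·log₁₀(11/1.1) = -20.000 dB → 82.79 dB SPL.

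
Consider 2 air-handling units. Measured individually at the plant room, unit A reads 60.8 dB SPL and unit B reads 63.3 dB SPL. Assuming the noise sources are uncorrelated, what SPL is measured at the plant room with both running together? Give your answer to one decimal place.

65.2 dB SPL

Uncorrelated sources add in intensity (power), not in dB.
L_total = 10·log₁₀(10^(60.8/10) + 10^(63.3/10)) = 10·log₁₀(3340000) = 65.2 dB SPL.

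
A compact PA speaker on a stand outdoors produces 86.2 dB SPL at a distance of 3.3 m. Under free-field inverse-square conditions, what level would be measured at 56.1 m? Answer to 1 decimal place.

Inverse-square spreading gives ΔL = −20·log₁₀(d₂/d₁).
ΔL = −20·log₁₀(56.1/3.3) = -24.61 dB, so L₂ = 86.2 + (-24.61) = 61.6 dB SPL.

61.6 dB SPL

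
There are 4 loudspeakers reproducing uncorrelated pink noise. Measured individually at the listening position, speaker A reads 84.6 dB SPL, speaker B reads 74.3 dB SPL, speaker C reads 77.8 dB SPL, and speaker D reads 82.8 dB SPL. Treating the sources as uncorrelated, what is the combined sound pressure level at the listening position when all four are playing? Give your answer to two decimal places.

Uncorrelated sources add in intensity (power), not in dB.
L_total = 10·log₁₀(10^(84.6/10) + 10^(74.3/10) + 10^(77.8/10) + 10^(82.8/10)) = 10·log₁₀(566100000) = 87.53 dB SPL.

87.53 dB SPL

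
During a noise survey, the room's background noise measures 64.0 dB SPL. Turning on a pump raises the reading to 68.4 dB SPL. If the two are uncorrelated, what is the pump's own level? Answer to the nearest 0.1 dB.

66.4 dB SPL

Remove the background by subtracting linear intensities:
L_src = 10·log₁₀(10^(68.4/10) − 10^(64.0/10)) = 10·log₁₀(4406000) = 66.4 dB SPL.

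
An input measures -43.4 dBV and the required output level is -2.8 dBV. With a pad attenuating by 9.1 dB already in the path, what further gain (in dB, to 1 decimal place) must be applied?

49.7 dB

The required make-up gain is the shortfall in the dB sum.
G = -2.8 − (-43.4) + 9.1 = 49.7 dB.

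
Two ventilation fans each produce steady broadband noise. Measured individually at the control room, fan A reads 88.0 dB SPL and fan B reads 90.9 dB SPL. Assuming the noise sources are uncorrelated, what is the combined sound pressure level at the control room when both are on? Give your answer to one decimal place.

92.7 dB SPL

Incoherent sources sum as intensities:
L_total = 10·log₁₀(10^(88.0/10) + 10^(90.9/10)) = 10·log₁₀(1861000000) = 92.7 dB SPL.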